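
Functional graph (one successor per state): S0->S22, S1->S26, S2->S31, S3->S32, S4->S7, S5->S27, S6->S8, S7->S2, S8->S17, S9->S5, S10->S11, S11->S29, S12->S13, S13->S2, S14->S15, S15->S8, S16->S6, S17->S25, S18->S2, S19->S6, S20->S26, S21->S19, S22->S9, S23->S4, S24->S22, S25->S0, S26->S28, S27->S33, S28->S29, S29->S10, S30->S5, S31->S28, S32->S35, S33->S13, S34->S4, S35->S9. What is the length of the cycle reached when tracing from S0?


Trace from S0 until a state repeats:
  S0 -> S22 -> S9 -> S5 -> S27 -> S33 -> S13 -> S2 -> S31 -> S28 -> S29 -> S10 -> S11 -> S29
S29 first seen at step 10, revisited at step 13.
Cycle length = 13 - 10 = 3

3


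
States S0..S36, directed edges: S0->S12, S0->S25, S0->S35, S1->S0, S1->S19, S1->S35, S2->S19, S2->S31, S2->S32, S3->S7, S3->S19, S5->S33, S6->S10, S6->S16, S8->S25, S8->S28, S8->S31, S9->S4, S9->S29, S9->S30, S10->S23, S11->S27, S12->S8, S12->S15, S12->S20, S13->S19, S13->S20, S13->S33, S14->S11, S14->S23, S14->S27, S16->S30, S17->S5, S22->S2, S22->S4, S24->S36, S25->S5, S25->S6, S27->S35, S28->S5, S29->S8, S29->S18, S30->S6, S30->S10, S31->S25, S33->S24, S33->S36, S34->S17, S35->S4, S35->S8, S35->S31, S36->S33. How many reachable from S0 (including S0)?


BFS from S0:
  layer 0: {S0}
  layer 1: {S12, S25, S35}
  layer 2: {S4, S5, S6, S8, S15, S20, S31}
  layer 3: {S10, S16, S28, S33}
  layer 4: {S23, S24, S30, S36}
Reachable set: {S0, S4, S5, S6, S8, S10, S12, S15, S16, S20, S23, S24, S25, S28, S30, S31, S33, S35, S36}
Count = 19

19


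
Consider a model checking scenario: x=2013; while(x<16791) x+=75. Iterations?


Step 1: x goes from 2013 toward 16791 by 75; the body runs while x<16791, so iterations = ceil((bound-start)/step)
Step 2: Distance=14778
Step 3: ceil(14778/75)=198

198


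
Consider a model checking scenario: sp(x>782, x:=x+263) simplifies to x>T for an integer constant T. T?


Formula: sp(P, x:=E) = exists old_x. (x = E[old_x/x]) AND P[old_x/x] (old_x is the value of x before the assignment; eliminate old_x by solving x = E[old_x/x] for old_x)
Step 1: Precondition P: x>782, i.e. old_x > 782
Step 2: Assignment gives x = old_x + 263, so old_x = x - 263
Step 3: Substitute into P: x - 263 > 782
Step 4: Simplify: x > 782+263 = 1045

1045


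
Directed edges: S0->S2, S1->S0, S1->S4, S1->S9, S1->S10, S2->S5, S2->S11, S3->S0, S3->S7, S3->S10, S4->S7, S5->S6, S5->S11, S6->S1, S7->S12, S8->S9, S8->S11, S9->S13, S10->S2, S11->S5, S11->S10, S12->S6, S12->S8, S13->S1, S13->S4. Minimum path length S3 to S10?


BFS layer-by-layer from S3:
  dist 0: {S3}
  dist 1: {S0, S7, S10}
  -> S10 reached at distance 1
Shortest path length = 1

1


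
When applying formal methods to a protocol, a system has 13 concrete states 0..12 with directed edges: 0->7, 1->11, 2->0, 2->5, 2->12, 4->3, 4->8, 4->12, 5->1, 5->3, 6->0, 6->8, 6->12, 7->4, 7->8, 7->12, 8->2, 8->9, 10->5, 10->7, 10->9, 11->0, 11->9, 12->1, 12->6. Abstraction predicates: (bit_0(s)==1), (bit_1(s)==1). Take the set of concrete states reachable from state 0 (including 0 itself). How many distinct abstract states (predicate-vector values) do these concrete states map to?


BFS from 0:
Concrete reachable: {0, 1, 2, 3, 4, 5, 6, 7, 8, 9, 11, 12}
Abstract via predicates (bit_0(s)==1), (bit_1(s)==1):
  (0,0) <- {0, 4, 8, 12}
  (0,1) <- {2, 6}
  (1,0) <- {1, 5, 9}
  (1,1) <- {3, 7, 11}
Distinct abstract states = 4

4


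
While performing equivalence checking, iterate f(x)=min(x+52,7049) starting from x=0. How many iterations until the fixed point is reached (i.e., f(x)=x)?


Step 1: x=0, cap=7049, increment=52
Step 2: x grows by 52 each step until capped at 7049; fixed point is x=7049
Step 3: iterations = ceil(7049/52) = 136

136


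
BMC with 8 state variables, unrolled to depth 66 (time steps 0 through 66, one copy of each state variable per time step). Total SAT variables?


BMC unrolls to depth k, creating one copy of each state var for steps 0..k.
Step count = 66 + 1 = 67 (steps 0 through 66)
Vars per step = 8
Total = 8 * 67 = 536

536


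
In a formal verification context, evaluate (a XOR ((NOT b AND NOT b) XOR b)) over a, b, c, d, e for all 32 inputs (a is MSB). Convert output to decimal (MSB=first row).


Formula: (a XOR ((NOT b AND NOT b) XOR b)) over a, b, c, d, e (32 rows)
Evaluate each row (bits = a,b,c,d,e, MSB first):
  row 0 [00000]: (0 XOR ((NOT 0 AND NOT 0) XOR 0)) -> 1
  row 1 [00001]: (0 XOR ((NOT 0 AND NOT 0) XOR 0)) -> 1
  row 2 [00010]: (0 XOR ((NOT 0 AND NOT 0) XOR 0)) -> 1
  row 3 [00011]: (0 XOR ((NOT 0 AND NOT 0) XOR 0)) -> 1
  row 4 [00100]: (0 XOR ((NOT 0 AND NOT 0) XOR 0)) -> 1
  row 5 [00101]: (0 XOR ((NOT 0 AND NOT 0) XOR 0)) -> 1
  row 6 [00110]: (0 XOR ((NOT 0 AND NOT 0) XOR 0)) -> 1
  row 7 [00111]: (0 XOR ((NOT 0 AND NOT 0) XOR 0)) -> 1
  row 8 [01000]: (0 XOR ((NOT 1 AND NOT 1) XOR 1)) -> 1
  row 9 [01001]: (0 XOR ((NOT 1 AND NOT 1) XOR 1)) -> 1
  row 10 [01010]: (0 XOR ((NOT 1 AND NOT 1) XOR 1)) -> 1
  row 11 [01011]: (0 XOR ((NOT 1 AND NOT 1) XOR 1)) -> 1
  row 12 [01100]: (0 XOR ((NOT 1 AND NOT 1) XOR 1)) -> 1
  row 13 [01101]: (0 XOR ((NOT 1 AND NOT 1) XOR 1)) -> 1
  row 14 [01110]: (0 XOR ((NOT 1 AND NOT 1) XOR 1)) -> 1
  row 15 [01111]: (0 XOR ((NOT 1 AND NOT 1) XOR 1)) -> 1
  row 16 [10000]: (1 XOR ((NOT 0 AND NOT 0) XOR 0)) -> 0
  row 17 [10001]: (1 XOR ((NOT 0 AND NOT 0) XOR 0)) -> 0
  row 18 [10010]: (1 XOR ((NOT 0 AND NOT 0) XOR 0)) -> 0
  row 19 [10011]: (1 XOR ((NOT 0 AND NOT 0) XOR 0)) -> 0
  row 20 [10100]: (1 XOR ((NOT 0 AND NOT 0) XOR 0)) -> 0
  row 21 [10101]: (1 XOR ((NOT 0 AND NOT 0) XOR 0)) -> 0
  row 22 [10110]: (1 XOR ((NOT 0 AND NOT 0) XOR 0)) -> 0
  row 23 [10111]: (1 XOR ((NOT 0 AND NOT 0) XOR 0)) -> 0
  row 24 [11000]: (1 XOR ((NOT 1 AND NOT 1) XOR 1)) -> 0
  row 25 [11001]: (1 XOR ((NOT 1 AND NOT 1) XOR 1)) -> 0
  row 26 [11010]: (1 XOR ((NOT 1 AND NOT 1) XOR 1)) -> 0
  row 27 [11011]: (1 XOR ((NOT 1 AND NOT 1) XOR 1)) -> 0
  row 28 [11100]: (1 XOR ((NOT 1 AND NOT 1) XOR 1)) -> 0
  row 29 [11101]: (1 XOR ((NOT 1 AND NOT 1) XOR 1)) -> 0
  row 30 [11110]: (1 XOR ((NOT 1 AND NOT 1) XOR 1)) -> 0
  row 31 [11111]: (1 XOR ((NOT 1 AND NOT 1) XOR 1)) -> 0
Full result column, 4 rows per line (a,b,c fixed per line; d,e runs 00..11 left to right):
  rows 0-3 [a,b,c=000]: 1111  = hex F
  rows 4-7 [a,b,c=001]: 1111  = hex F
  rows 8-11 [a,b,c=010]: 1111  = hex F
  rows 12-15 [a,b,c=011]: 1111  = hex F
  rows 16-19 [a,b,c=100]: 0000  = hex 0
  rows 20-23 [a,b,c=101]: 0000  = hex 0
  rows 24-27 [a,b,c=110]: 0000  = hex 0
  rows 28-31 [a,b,c=111]: 0000  = hex 0
Output column (row 0 .. row 31) = 11111111111111110000000000000000
Output column grouped in 4s = 1111 1111 1111 1111 0000 0000 0000 0000 = 0xFFFF0000
Convert to decimal digit by digit (value = value*16 + digit):
  F -> 15
  15*16 + 15 (F) = 255
  255*16 + 15 (F) = 4095
  4095*16 + 15 (F) = 65535
  65535*16 + 0 = 1048560
  1048560*16 + 0 = 16776960
  16776960*16 + 0 = 268431360
  268431360*16 + 0 = 4294901760
Decimal = 4294901760

4294901760


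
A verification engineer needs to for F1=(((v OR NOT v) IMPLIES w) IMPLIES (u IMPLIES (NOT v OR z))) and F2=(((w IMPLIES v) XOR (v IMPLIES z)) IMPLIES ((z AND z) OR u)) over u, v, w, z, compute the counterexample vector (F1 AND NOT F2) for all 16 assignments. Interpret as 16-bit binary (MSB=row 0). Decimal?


F1 = (((v OR NOT v) IMPLIES w) IMPLIES (u IMPLIES (NOT v OR z)))
F2 = (((w IMPLIES v) XOR (v IMPLIES z)) IMPLIES ((z AND z) OR u))
Counterexample to F1=>F2 is where F1=1 and F2=0.
Evaluate each row (bits = u,v,w,z, MSB first):
  row 0 [0000]: F1=1 F2=1 -> F1&~F2 -> 0
  row 1 [0001]: F1=1 F2=1 -> F1&~F2 -> 0
  row 2 [0010]: F1=1 F2=0 -> F1&~F2 -> 1
  row 3 [0011]: F1=1 F2=1 -> F1&~F2 -> 0
  row 4 [0100]: F1=1 F2=0 -> F1&~F2 -> 1
  row 5 [0101]: F1=1 F2=1 -> F1&~F2 -> 0
  row 6 [0110]: F1=1 F2=0 -> F1&~F2 -> 1
  row 7 [0111]: F1=1 F2=1 -> F1&~F2 -> 0
  row 8 [1000]: F1=1 F2=1 -> F1&~F2 -> 0
  row 9 [1001]: F1=1 F2=1 -> F1&~F2 -> 0
  row 10 [1010]: F1=1 F2=1 -> F1&~F2 -> 0
  row 11 [1011]: F1=1 F2=1 -> F1&~F2 -> 0
  row 12 [1100]: F1=1 F2=1 -> F1&~F2 -> 0
  row 13 [1101]: F1=1 F2=1 -> F1&~F2 -> 0
  row 14 [1110]: F1=0 F2=1 -> F1&~F2 -> 0
  row 15 [1111]: F1=1 F2=1 -> F1&~F2 -> 0
Full result column, 4 rows per line (u,v fixed per line; w,z runs 00..11 left to right):
  rows 0-3 [u,v=00]: 0010  = hex 2
  rows 4-7 [u,v=01]: 1010  = hex A
  rows 8-11 [u,v=10]: 0000  = hex 0
  rows 12-15 [u,v=11]: 0000  = hex 0
Counterexample vector (row 0 .. row 15) = 0010101000000000
Output column grouped in 4s = 0010 1010 0000 0000 = 0x2A00
Convert to decimal digit by digit (value = value*16 + digit):
  2 -> 2
  2*16 + 10 (A) = 42
  42*16 + 0 = 672
  672*16 + 0 = 10752
Decimal = 10752

10752


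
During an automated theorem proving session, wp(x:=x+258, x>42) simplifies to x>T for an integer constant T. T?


Formula: wp(x:=E, P) = P[E/x] (substitute E for x in postcondition)
Step 1: Postcondition: x>42
Step 2: Substitute x+258 for x: x+258>42
Step 3: Solve for x: x > 42-258 = -216

-216


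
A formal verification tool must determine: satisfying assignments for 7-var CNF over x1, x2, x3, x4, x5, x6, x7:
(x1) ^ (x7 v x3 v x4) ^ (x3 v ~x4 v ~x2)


CNF with 3 clauses over 7 vars (128 assignments).
An assignment satisfies CNF iff every clause has >=1 true literal.
Check each row (bits = x1,x2,x3,x4,x5,x6,x7; clause T/F shown):
  row 0 [0000000]: clauses=FFT -> 0
  row 1 [0000001]: clauses=FTT -> 0
  row 2 [0000010]: clauses=FFT -> 0
  row 3 [0000011]: clauses=FTT -> 0
  row 4 [0000100]: clauses=FFT -> 0
  (every remaining row is evaluated the same way; all 128 results are listed next)
Full result column, 8 rows per line (x1,x2,x3,x4 fixed per line; x5,x6,x7 runs 000..111 left to right):
  rows 0-7 [x1,x2,x3,x4=0000]: 00000000  (ones: 0)
  rows 8-15 [x1,x2,x3,x4=0001]: 00000000  (ones: 0)
  rows 16-23 [x1,x2,x3,x4=0010]: 00000000  (ones: 0)
  rows 24-31 [x1,x2,x3,x4=0011]: 00000000  (ones: 0)
  rows 32-39 [x1,x2,x3,x4=0100]: 00000000  (ones: 0)
  rows 40-47 [x1,x2,x3,x4=0101]: 00000000  (ones: 0)
  rows 48-55 [x1,x2,x3,x4=0110]: 00000000  (ones: 0)
  rows 56-63 [x1,x2,x3,x4=0111]: 00000000  (ones: 0)
  rows 64-71 [x1,x2,x3,x4=1000]: 01010101  (ones: 4)
  rows 72-79 [x1,x2,x3,x4=1001]: 11111111  (ones: 8)
  rows 80-87 [x1,x2,x3,x4=1010]: 11111111  (ones: 8)
  rows 88-95 [x1,x2,x3,x4=1011]: 11111111  (ones: 8)
  rows 96-103 [x1,x2,x3,x4=1100]: 01010101  (ones: 4)
  rows 104-111 [x1,x2,x3,x4=1101]: 00000000  (ones: 0)
  rows 112-119 [x1,x2,x3,x4=1110]: 11111111  (ones: 8)
  rows 120-127 [x1,x2,x3,x4=1111]: 11111111  (ones: 8)
Satisfying assignments = 0+0+0+0+0+0+0+0+4+8+8+8+4+0+8+8 = 48

48


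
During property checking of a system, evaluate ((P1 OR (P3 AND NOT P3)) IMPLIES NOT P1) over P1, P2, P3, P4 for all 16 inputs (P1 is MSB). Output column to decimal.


Formula: ((P1 OR (P3 AND NOT P3)) IMPLIES NOT P1) over P1, P2, P3, P4 (16 rows)
Evaluate each row (bits = P1,P2,P3,P4, MSB first):
  row 0 [0000]: ((0 OR (0 AND NOT 0)) IMPLIES NOT 0) -> 1
  row 1 [0001]: ((0 OR (0 AND NOT 0)) IMPLIES NOT 0) -> 1
  row 2 [0010]: ((0 OR (1 AND NOT 1)) IMPLIES NOT 0) -> 1
  row 3 [0011]: ((0 OR (1 AND NOT 1)) IMPLIES NOT 0) -> 1
  row 4 [0100]: ((0 OR (0 AND NOT 0)) IMPLIES NOT 0) -> 1
  row 5 [0101]: ((0 OR (0 AND NOT 0)) IMPLIES NOT 0) -> 1
  row 6 [0110]: ((0 OR (1 AND NOT 1)) IMPLIES NOT 0) -> 1
  row 7 [0111]: ((0 OR (1 AND NOT 1)) IMPLIES NOT 0) -> 1
  row 8 [1000]: ((1 OR (0 AND NOT 0)) IMPLIES NOT 1) -> 0
  row 9 [1001]: ((1 OR (0 AND NOT 0)) IMPLIES NOT 1) -> 0
  row 10 [1010]: ((1 OR (1 AND NOT 1)) IMPLIES NOT 1) -> 0
  row 11 [1011]: ((1 OR (1 AND NOT 1)) IMPLIES NOT 1) -> 0
  row 12 [1100]: ((1 OR (0 AND NOT 0)) IMPLIES NOT 1) -> 0
  row 13 [1101]: ((1 OR (0 AND NOT 0)) IMPLIES NOT 1) -> 0
  row 14 [1110]: ((1 OR (1 AND NOT 1)) IMPLIES NOT 1) -> 0
  row 15 [1111]: ((1 OR (1 AND NOT 1)) IMPLIES NOT 1) -> 0
Full result column, 4 rows per line (P1,P2 fixed per line; P3,P4 runs 00..11 left to right):
  rows 0-3 [P1,P2=00]: 1111  = hex F
  rows 4-7 [P1,P2=01]: 1111  = hex F
  rows 8-11 [P1,P2=10]: 0000  = hex 0
  rows 12-15 [P1,P2=11]: 0000  = hex 0
Output column (row 0 .. row 15) = 1111111100000000
Output column grouped in 4s = 1111 1111 0000 0000 = 0xFF00
Convert to decimal digit by digit (value = value*16 + digit):
  F -> 15
  15*16 + 15 (F) = 255
  255*16 + 0 = 4080
  4080*16 + 0 = 65280
Decimal = 65280

65280


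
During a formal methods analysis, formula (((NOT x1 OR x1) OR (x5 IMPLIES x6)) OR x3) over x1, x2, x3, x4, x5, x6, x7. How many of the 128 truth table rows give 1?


Formula: (((NOT x1 OR x1) OR (x5 IMPLIES x6)) OR x3) over 7 vars (128 rows)
Evaluate each row (x1, x2, x3, x4, x5, x6, x7 as bits, MSB first):
  row 0 [0000000]: (((NOT 0 OR 0) OR (0 IMPLIES 0)) OR 0) -> 1
  row 1 [0000001]: (((NOT 0 OR 0) OR (0 IMPLIES 0)) OR 0) -> 1
  row 2 [0000010]: (((NOT 0 OR 0) OR (0 IMPLIES 1)) OR 0) -> 1
  row 3 [0000011]: (((NOT 0 OR 0) OR (0 IMPLIES 1)) OR 0) -> 1
  row 4 [0000100]: (((NOT 0 OR 0) OR (1 IMPLIES 0)) OR 0) -> 1
  (every remaining row is evaluated the same way; all 128 results are listed next)
Full result column, 8 rows per line (x1,x2,x3,x4 fixed per line; x5,x6,x7 runs 000..111 left to right):
  rows 0-7 [x1,x2,x3,x4=0000]: 11111111  (ones: 8)
  rows 8-15 [x1,x2,x3,x4=0001]: 11111111  (ones: 8)
  rows 16-23 [x1,x2,x3,x4=0010]: 11111111  (ones: 8)
  rows 24-31 [x1,x2,x3,x4=0011]: 11111111  (ones: 8)
  rows 32-39 [x1,x2,x3,x4=0100]: 11111111  (ones: 8)
  rows 40-47 [x1,x2,x3,x4=0101]: 11111111  (ones: 8)
  rows 48-55 [x1,x2,x3,x4=0110]: 11111111  (ones: 8)
  rows 56-63 [x1,x2,x3,x4=0111]: 11111111  (ones: 8)
  rows 64-71 [x1,x2,x3,x4=1000]: 11111111  (ones: 8)
  rows 72-79 [x1,x2,x3,x4=1001]: 11111111  (ones: 8)
  rows 80-87 [x1,x2,x3,x4=1010]: 11111111  (ones: 8)
  rows 88-95 [x1,x2,x3,x4=1011]: 11111111  (ones: 8)
  rows 96-103 [x1,x2,x3,x4=1100]: 11111111  (ones: 8)
  rows 104-111 [x1,x2,x3,x4=1101]: 11111111  (ones: 8)
  rows 112-119 [x1,x2,x3,x4=1110]: 11111111  (ones: 8)
  rows 120-127 [x1,x2,x3,x4=1111]: 11111111  (ones: 8)
Count of 1-rows = 8+8+8+8+8+8+8+8+8+8+8+8+8+8+8+8 = 128

128


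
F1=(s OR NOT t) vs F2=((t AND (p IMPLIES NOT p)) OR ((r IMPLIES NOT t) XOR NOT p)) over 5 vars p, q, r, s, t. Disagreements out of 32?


F1 = (s OR NOT t)
F2 = ((t AND (p IMPLIES NOT p)) OR ((r IMPLIES NOT t) XOR NOT p))
Evaluate both on each of 32 rows (bits = p,q,r,s,t):
  row 0 [00000]: F1=1 F2=0 (differ) -> 1
  row 1 [00001]: F1=0 F2=1 (differ) -> 1
  row 2 [00010]: F1=1 F2=0 (differ) -> 1
  row 3 [00011]: F1=1 F2=1 -> 0
  row 4 [00100]: F1=1 F2=0 (differ) -> 1
  row 5 [00101]: F1=0 F2=1 (differ) -> 1
  row 6 [00110]: F1=1 F2=0 (differ) -> 1
  row 7 [00111]: F1=1 F2=1 -> 0
  row 8 [01000]: F1=1 F2=0 (differ) -> 1
  row 9 [01001]: F1=0 F2=1 (differ) -> 1
  row 10 [01010]: F1=1 F2=0 (differ) -> 1
  row 11 [01011]: F1=1 F2=1 -> 0
  row 12 [01100]: F1=1 F2=0 (differ) -> 1
  row 13 [01101]: F1=0 F2=1 (differ) -> 1
  row 14 [01110]: F1=1 F2=0 (differ) -> 1
  row 15 [01111]: F1=1 F2=1 -> 0
  row 16 [10000]: F1=1 F2=1 -> 0
  row 17 [10001]: F1=0 F2=1 (differ) -> 1
  row 18 [10010]: F1=1 F2=1 -> 0
  row 19 [10011]: F1=1 F2=1 -> 0
  row 20 [10100]: F1=1 F2=1 -> 0
  row 21 [10101]: F1=0 F2=0 -> 0
  row 22 [10110]: F1=1 F2=1 -> 0
  row 23 [10111]: F1=1 F2=0 (differ) -> 1
  row 24 [11000]: F1=1 F2=1 -> 0
  row 25 [11001]: F1=0 F2=1 (differ) -> 1
  row 26 [11010]: F1=1 F2=1 -> 0
  row 27 [11011]: F1=1 F2=1 -> 0
  row 28 [11100]: F1=1 F2=1 -> 0
  row 29 [11101]: F1=0 F2=0 -> 0
  row 30 [11110]: F1=1 F2=1 -> 0
  row 31 [11111]: F1=1 F2=0 (differ) -> 1
Full result column, 8 rows per line (p,q fixed per line; r,s,t runs 000..111 left to right):
  rows 0-7 [p,q=00]: 11101110  (ones: 6)
  rows 8-15 [p,q=01]: 11101110  (ones: 6)
  rows 16-23 [p,q=10]: 01000001  (ones: 2)
  rows 24-31 [p,q=11]: 01000001  (ones: 2)
Disagreements = 6+6+2+2 = 16

16


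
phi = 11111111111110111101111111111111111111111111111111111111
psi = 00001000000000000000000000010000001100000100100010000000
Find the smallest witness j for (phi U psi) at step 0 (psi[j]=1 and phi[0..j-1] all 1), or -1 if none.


(phi U psi) at 0: need smallest j with psi[j]=1 and phi[i]=1 for all i in [0,j).
Scan from step 0:
  step 0: phi=1, psi=0 -> continue
  step 1: phi=1, psi=0 -> continue
  step 2: phi=1, psi=0 -> continue
  step 3: phi=1, psi=0 -> continue
  step 4: psi=1 and phi held for [0,4) -> witness found
Witness step = 4

4


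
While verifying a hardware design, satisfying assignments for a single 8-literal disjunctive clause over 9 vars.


Step 1: Total=2^9=512
Step 2: Unsat when all 8 false: 2^1=2
Step 3: Sat=512-2=510

510


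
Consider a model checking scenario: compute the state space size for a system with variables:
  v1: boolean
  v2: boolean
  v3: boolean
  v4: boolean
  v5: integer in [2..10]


State space = product of domain sizes of all variables.
Domain sizes:
  v1 (boolean): 2
  v2 (boolean): 2
  v3 (boolean): 2
  v4 (boolean): 2
  v5 (integer in [2..10]): 9
Product = 2 * 2 * 2 * 2 * 9 = 144

144


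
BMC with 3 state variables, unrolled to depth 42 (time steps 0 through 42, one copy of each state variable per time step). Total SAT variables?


BMC unrolls to depth k, creating one copy of each state var for steps 0..k.
Step count = 42 + 1 = 43 (steps 0 through 42)
Vars per step = 3
Total = 3 * 43 = 129

129


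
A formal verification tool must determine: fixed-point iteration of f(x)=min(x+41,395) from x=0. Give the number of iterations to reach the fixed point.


Step 1: x=0, cap=395, increment=41
Step 2: x grows by 41 each step until capped at 395; fixed point is x=395
Step 3: iterations = ceil(395/41) = 10

10


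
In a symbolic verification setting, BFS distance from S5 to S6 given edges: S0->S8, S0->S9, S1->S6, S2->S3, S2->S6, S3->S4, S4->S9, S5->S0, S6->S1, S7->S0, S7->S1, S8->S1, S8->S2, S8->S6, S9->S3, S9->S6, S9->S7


BFS layer-by-layer from S5:
  dist 0: {S5}
  dist 1: {S0}
  dist 2: {S8, S9}
  dist 3: {S1, S2, S3, S6, S7}
  -> S6 reached at distance 3
Shortest path length = 3

3


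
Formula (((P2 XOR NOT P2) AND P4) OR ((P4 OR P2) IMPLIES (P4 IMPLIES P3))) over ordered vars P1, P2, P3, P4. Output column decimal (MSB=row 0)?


Formula: (((P2 XOR NOT P2) AND P4) OR ((P4 OR P2) IMPLIES (P4 IMPLIES P3))) over P1, P2, P3, P4 (16 rows)
Evaluate each row (bits = P1,P2,P3,P4, MSB first):
  row 0 [0000]: (((0 XOR NOT 0) AND 0) OR ((0 OR 0) IMPLIES (0 IMPLIES 0))) -> 1
  row 1 [0001]: (((0 XOR NOT 0) AND 1) OR ((1 OR 0) IMPLIES (1 IMPLIES 0))) -> 1
  row 2 [0010]: (((0 XOR NOT 0) AND 0) OR ((0 OR 0) IMPLIES (0 IMPLIES 1))) -> 1
  row 3 [0011]: (((0 XOR NOT 0) AND 1) OR ((1 OR 0) IMPLIES (1 IMPLIES 1))) -> 1
  row 4 [0100]: (((1 XOR NOT 1) AND 0) OR ((0 OR 1) IMPLIES (0 IMPLIES 0))) -> 1
  row 5 [0101]: (((1 XOR NOT 1) AND 1) OR ((1 OR 1) IMPLIES (1 IMPLIES 0))) -> 1
  row 6 [0110]: (((1 XOR NOT 1) AND 0) OR ((0 OR 1) IMPLIES (0 IMPLIES 1))) -> 1
  row 7 [0111]: (((1 XOR NOT 1) AND 1) OR ((1 OR 1) IMPLIES (1 IMPLIES 1))) -> 1
  row 8 [1000]: (((0 XOR NOT 0) AND 0) OR ((0 OR 0) IMPLIES (0 IMPLIES 0))) -> 1
  row 9 [1001]: (((0 XOR NOT 0) AND 1) OR ((1 OR 0) IMPLIES (1 IMPLIES 0))) -> 1
  row 10 [1010]: (((0 XOR NOT 0) AND 0) OR ((0 OR 0) IMPLIES (0 IMPLIES 1))) -> 1
  row 11 [1011]: (((0 XOR NOT 0) AND 1) OR ((1 OR 0) IMPLIES (1 IMPLIES 1))) -> 1
  row 12 [1100]: (((1 XOR NOT 1) AND 0) OR ((0 OR 1) IMPLIES (0 IMPLIES 0))) -> 1
  row 13 [1101]: (((1 XOR NOT 1) AND 1) OR ((1 OR 1) IMPLIES (1 IMPLIES 0))) -> 1
  row 14 [1110]: (((1 XOR NOT 1) AND 0) OR ((0 OR 1) IMPLIES (0 IMPLIES 1))) -> 1
  row 15 [1111]: (((1 XOR NOT 1) AND 1) OR ((1 OR 1) IMPLIES (1 IMPLIES 1))) -> 1
Full result column, 4 rows per line (P1,P2 fixed per line; P3,P4 runs 00..11 left to right):
  rows 0-3 [P1,P2=00]: 1111  = hex F
  rows 4-7 [P1,P2=01]: 1111  = hex F
  rows 8-11 [P1,P2=10]: 1111  = hex F
  rows 12-15 [P1,P2=11]: 1111  = hex F
Output column (row 0 .. row 15) = 1111111111111111
Output column grouped in 4s = 1111 1111 1111 1111 = 0xFFFF
Convert to decimal digit by digit (value = value*16 + digit):
  F -> 15
  15*16 + 15 (F) = 255
  255*16 + 15 (F) = 4095
  4095*16 + 15 (F) = 65535
Decimal = 65535

65535


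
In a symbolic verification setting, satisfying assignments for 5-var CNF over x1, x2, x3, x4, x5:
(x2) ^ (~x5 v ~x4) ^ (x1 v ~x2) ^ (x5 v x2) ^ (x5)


CNF with 5 clauses over 5 vars (32 assignments).
An assignment satisfies CNF iff every clause has >=1 true literal.
Check each row (bits = x1,x2,x3,x4,x5; clause T/F shown):
  row 0 [00000]: clauses=FTTFF -> 0
  row 1 [00001]: clauses=FTTTT -> 0
  row 2 [00010]: clauses=FTTFF -> 0
  row 3 [00011]: clauses=FFTTT -> 0
  row 4 [00100]: clauses=FTTFF -> 0
  row 5 [00101]: clauses=FTTTT -> 0
  row 6 [00110]: clauses=FTTFF -> 0
  row 7 [00111]: clauses=FFTTT -> 0
  row 8 [01000]: clauses=TTFTF -> 0
  row 9 [01001]: clauses=TTFTT -> 0
  row 10 [01010]: clauses=TTFTF -> 0
  row 11 [01011]: clauses=TFFTT -> 0
  row 12 [01100]: clauses=TTFTF -> 0
  row 13 [01101]: clauses=TTFTT -> 0
  row 14 [01110]: clauses=TTFTF -> 0
  row 15 [01111]: clauses=TFFTT -> 0
  row 16 [10000]: clauses=FTTFF -> 0
  row 17 [10001]: clauses=FTTTT -> 0
  row 18 [10010]: clauses=FTTFF -> 0
  row 19 [10011]: clauses=FFTTT -> 0
  row 20 [10100]: clauses=FTTFF -> 0
  row 21 [10101]: clauses=FTTTT -> 0
  row 22 [10110]: clauses=FTTFF -> 0
  row 23 [10111]: clauses=FFTTT -> 0
  row 24 [11000]: clauses=TTTTF -> 0
  row 25 [11001]: clauses=TTTTT -> 1
  row 26 [11010]: clauses=TTTTF -> 0
  row 27 [11011]: clauses=TFTTT -> 0
  row 28 [11100]: clauses=TTTTF -> 0
  row 29 [11101]: clauses=TTTTT -> 1
  row 30 [11110]: clauses=TTTTF -> 0
  row 31 [11111]: clauses=TFTTT -> 0
Full result column, 8 rows per line (x1,x2 fixed per line; x3,x4,x5 runs 000..111 left to right):
  rows 0-7 [x1,x2=00]: 00000000  (ones: 0)
  rows 8-15 [x1,x2=01]: 00000000  (ones: 0)
  rows 16-23 [x1,x2=10]: 00000000  (ones: 0)
  rows 24-31 [x1,x2=11]: 01000100  (ones: 2)
Satisfying assignments = 0+0+0+2 = 2

2


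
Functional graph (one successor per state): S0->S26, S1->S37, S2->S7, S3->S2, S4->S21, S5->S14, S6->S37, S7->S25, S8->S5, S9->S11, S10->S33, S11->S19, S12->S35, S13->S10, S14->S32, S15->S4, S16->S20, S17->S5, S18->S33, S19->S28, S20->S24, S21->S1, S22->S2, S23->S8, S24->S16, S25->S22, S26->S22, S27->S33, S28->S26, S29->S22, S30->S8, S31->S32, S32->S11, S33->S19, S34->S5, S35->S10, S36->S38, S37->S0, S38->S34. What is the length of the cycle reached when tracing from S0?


Trace from S0 until a state repeats:
  S0 -> S26 -> S22 -> S2 -> S7 -> S25 -> S22
S22 first seen at step 2, revisited at step 6.
Cycle length = 6 - 2 = 4

4


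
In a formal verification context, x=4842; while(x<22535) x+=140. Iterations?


Step 1: x goes from 4842 toward 22535 by 140; the body runs while x<22535, so iterations = ceil((bound-start)/step)
Step 2: Distance=17693
Step 3: ceil(17693/140)=127

127


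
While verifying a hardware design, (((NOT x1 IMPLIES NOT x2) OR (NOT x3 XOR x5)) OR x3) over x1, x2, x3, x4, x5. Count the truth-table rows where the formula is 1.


Formula: (((NOT x1 IMPLIES NOT x2) OR (NOT x3 XOR x5)) OR x3) over 5 vars (32 rows)
Evaluate each row (x1, x2, x3, x4, x5 as bits, MSB first):
  row 0 [00000]: (((NOT 0 IMPLIES NOT 0) OR (NOT 0 XOR 0)) OR 0) -> 1
  row 1 [00001]: (((NOT 0 IMPLIES NOT 0) OR (NOT 0 XOR 1)) OR 0) -> 1
  row 2 [00010]: (((NOT 0 IMPLIES NOT 0) OR (NOT 0 XOR 0)) OR 0) -> 1
  row 3 [00011]: (((NOT 0 IMPLIES NOT 0) OR (NOT 0 XOR 1)) OR 0) -> 1
  row 4 [00100]: (((NOT 0 IMPLIES NOT 0) OR (NOT 1 XOR 0)) OR 1) -> 1
  row 5 [00101]: (((NOT 0 IMPLIES NOT 0) OR (NOT 1 XOR 1)) OR 1) -> 1
  row 6 [00110]: (((NOT 0 IMPLIES NOT 0) OR (NOT 1 XOR 0)) OR 1) -> 1
  row 7 [00111]: (((NOT 0 IMPLIES NOT 0) OR (NOT 1 XOR 1)) OR 1) -> 1
  row 8 [01000]: (((NOT 0 IMPLIES NOT 1) OR (NOT 0 XOR 0)) OR 0) -> 1
  row 9 [01001]: (((NOT 0 IMPLIES NOT 1) OR (NOT 0 XOR 1)) OR 0) -> 0
  row 10 [01010]: (((NOT 0 IMPLIES NOT 1) OR (NOT 0 XOR 0)) OR 0) -> 1
  row 11 [01011]: (((NOT 0 IMPLIES NOT 1) OR (NOT 0 XOR 1)) OR 0) -> 0
  row 12 [01100]: (((NOT 0 IMPLIES NOT 1) OR (NOT 1 XOR 0)) OR 1) -> 1
  row 13 [01101]: (((NOT 0 IMPLIES NOT 1) OR (NOT 1 XOR 1)) OR 1) -> 1
  row 14 [01110]: (((NOT 0 IMPLIES NOT 1) OR (NOT 1 XOR 0)) OR 1) -> 1
  row 15 [01111]: (((NOT 0 IMPLIES NOT 1) OR (NOT 1 XOR 1)) OR 1) -> 1
  row 16 [10000]: (((NOT 1 IMPLIES NOT 0) OR (NOT 0 XOR 0)) OR 0) -> 1
  row 17 [10001]: (((NOT 1 IMPLIES NOT 0) OR (NOT 0 XOR 1)) OR 0) -> 1
  row 18 [10010]: (((NOT 1 IMPLIES NOT 0) OR (NOT 0 XOR 0)) OR 0) -> 1
  row 19 [10011]: (((NOT 1 IMPLIES NOT 0) OR (NOT 0 XOR 1)) OR 0) -> 1
  row 20 [10100]: (((NOT 1 IMPLIES NOT 0) OR (NOT 1 XOR 0)) OR 1) -> 1
  row 21 [10101]: (((NOT 1 IMPLIES NOT 0) OR (NOT 1 XOR 1)) OR 1) -> 1
  row 22 [10110]: (((NOT 1 IMPLIES NOT 0) OR (NOT 1 XOR 0)) OR 1) -> 1
  row 23 [10111]: (((NOT 1 IMPLIES NOT 0) OR (NOT 1 XOR 1)) OR 1) -> 1
  row 24 [11000]: (((NOT 1 IMPLIES NOT 1) OR (NOT 0 XOR 0)) OR 0) -> 1
  row 25 [11001]: (((NOT 1 IMPLIES NOT 1) OR (NOT 0 XOR 1)) OR 0) -> 1
  row 26 [11010]: (((NOT 1 IMPLIES NOT 1) OR (NOT 0 XOR 0)) OR 0) -> 1
  row 27 [11011]: (((NOT 1 IMPLIES NOT 1) OR (NOT 0 XOR 1)) OR 0) -> 1
  row 28 [11100]: (((NOT 1 IMPLIES NOT 1) OR (NOT 1 XOR 0)) OR 1) -> 1
  row 29 [11101]: (((NOT 1 IMPLIES NOT 1) OR (NOT 1 XOR 1)) OR 1) -> 1
  row 30 [11110]: (((NOT 1 IMPLIES NOT 1) OR (NOT 1 XOR 0)) OR 1) -> 1
  row 31 [11111]: (((NOT 1 IMPLIES NOT 1) OR (NOT 1 XOR 1)) OR 1) -> 1
Full result column, 8 rows per line (x1,x2 fixed per line; x3,x4,x5 runs 000..111 left to right):
  rows 0-7 [x1,x2=00]: 11111111  (ones: 8)
  rows 8-15 [x1,x2=01]: 10101111  (ones: 6)
  rows 16-23 [x1,x2=10]: 11111111  (ones: 8)
  rows 24-31 [x1,x2=11]: 11111111  (ones: 8)
Count of 1-rows = 8+6+8+8 = 30

30


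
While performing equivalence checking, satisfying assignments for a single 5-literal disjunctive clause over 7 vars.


Step 1: Total=2^7=128
Step 2: Unsat when all 5 false: 2^2=4
Step 3: Sat=128-4=124

124


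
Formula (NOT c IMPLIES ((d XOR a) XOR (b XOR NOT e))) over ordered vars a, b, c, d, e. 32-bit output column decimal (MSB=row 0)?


Formula: (NOT c IMPLIES ((d XOR a) XOR (b XOR NOT e))) over a, b, c, d, e (32 rows)
Evaluate each row (bits = a,b,c,d,e, MSB first):
  row 0 [00000]: (NOT 0 IMPLIES ((0 XOR 0) XOR (0 XOR NOT 0))) -> 1
  row 1 [00001]: (NOT 0 IMPLIES ((0 XOR 0) XOR (0 XOR NOT 1))) -> 0
  row 2 [00010]: (NOT 0 IMPLIES ((1 XOR 0) XOR (0 XOR NOT 0))) -> 0
  row 3 [00011]: (NOT 0 IMPLIES ((1 XOR 0) XOR (0 XOR NOT 1))) -> 1
  row 4 [00100]: (NOT 1 IMPLIES ((0 XOR 0) XOR (0 XOR NOT 0))) -> 1
  row 5 [00101]: (NOT 1 IMPLIES ((0 XOR 0) XOR (0 XOR NOT 1))) -> 1
  row 6 [00110]: (NOT 1 IMPLIES ((1 XOR 0) XOR (0 XOR NOT 0))) -> 1
  row 7 [00111]: (NOT 1 IMPLIES ((1 XOR 0) XOR (0 XOR NOT 1))) -> 1
  row 8 [01000]: (NOT 0 IMPLIES ((0 XOR 0) XOR (1 XOR NOT 0))) -> 0
  row 9 [01001]: (NOT 0 IMPLIES ((0 XOR 0) XOR (1 XOR NOT 1))) -> 1
  row 10 [01010]: (NOT 0 IMPLIES ((1 XOR 0) XOR (1 XOR NOT 0))) -> 1
  row 11 [01011]: (NOT 0 IMPLIES ((1 XOR 0) XOR (1 XOR NOT 1))) -> 0
  row 12 [01100]: (NOT 1 IMPLIES ((0 XOR 0) XOR (1 XOR NOT 0))) -> 1
  row 13 [01101]: (NOT 1 IMPLIES ((0 XOR 0) XOR (1 XOR NOT 1))) -> 1
  row 14 [01110]: (NOT 1 IMPLIES ((1 XOR 0) XOR (1 XOR NOT 0))) -> 1
  row 15 [01111]: (NOT 1 IMPLIES ((1 XOR 0) XOR (1 XOR NOT 1))) -> 1
  row 16 [10000]: (NOT 0 IMPLIES ((0 XOR 1) XOR (0 XOR NOT 0))) -> 0
  row 17 [10001]: (NOT 0 IMPLIES ((0 XOR 1) XOR (0 XOR NOT 1))) -> 1
  row 18 [10010]: (NOT 0 IMPLIES ((1 XOR 1) XOR (0 XOR NOT 0))) -> 1
  row 19 [10011]: (NOT 0 IMPLIES ((1 XOR 1) XOR (0 XOR NOT 1))) -> 0
  row 20 [10100]: (NOT 1 IMPLIES ((0 XOR 1) XOR (0 XOR NOT 0))) -> 1
  row 21 [10101]: (NOT 1 IMPLIES ((0 XOR 1) XOR (0 XOR NOT 1))) -> 1
  row 22 [10110]: (NOT 1 IMPLIES ((1 XOR 1) XOR (0 XOR NOT 0))) -> 1
  row 23 [10111]: (NOT 1 IMPLIES ((1 XOR 1) XOR (0 XOR NOT 1))) -> 1
  row 24 [11000]: (NOT 0 IMPLIES ((0 XOR 1) XOR (1 XOR NOT 0))) -> 1
  row 25 [11001]: (NOT 0 IMPLIES ((0 XOR 1) XOR (1 XOR NOT 1))) -> 0
  row 26 [11010]: (NOT 0 IMPLIES ((1 XOR 1) XOR (1 XOR NOT 0))) -> 0
  row 27 [11011]: (NOT 0 IMPLIES ((1 XOR 1) XOR (1 XOR NOT 1))) -> 1
  row 28 [11100]: (NOT 1 IMPLIES ((0 XOR 1) XOR (1 XOR NOT 0))) -> 1
  row 29 [11101]: (NOT 1 IMPLIES ((0 XOR 1) XOR (1 XOR NOT 1))) -> 1
  row 30 [11110]: (NOT 1 IMPLIES ((1 XOR 1) XOR (1 XOR NOT 0))) -> 1
  row 31 [11111]: (NOT 1 IMPLIES ((1 XOR 1) XOR (1 XOR NOT 1))) -> 1
Full result column, 4 rows per line (a,b,c fixed per line; d,e runs 00..11 left to right):
  rows 0-3 [a,b,c=000]: 1001  = hex 9
  rows 4-7 [a,b,c=001]: 1111  = hex F
  rows 8-11 [a,b,c=010]: 0110  = hex 6
  rows 12-15 [a,b,c=011]: 1111  = hex F
  rows 16-19 [a,b,c=100]: 0110  = hex 6
  rows 20-23 [a,b,c=101]: 1111  = hex F
  rows 24-27 [a,b,c=110]: 1001  = hex 9
  rows 28-31 [a,b,c=111]: 1111  = hex F
Output column (row 0 .. row 31) = 10011111011011110110111110011111
Output column grouped in 4s = 1001 1111 0110 1111 0110 1111 1001 1111 = 0x9F6F6F9F
Convert to decimal digit by digit (value = value*16 + digit):
  9 -> 9
  9*16 + 15 (F) = 159
  159*16 + 6 = 2550
  2550*16 + 15 (F) = 40815
  40815*16 + 6 = 653046
  653046*16 + 15 (F) = 10448751
  10448751*16 + 9 = 167180025
  167180025*16 + 15 (F) = 2674880415
Decimal = 2674880415

2674880415


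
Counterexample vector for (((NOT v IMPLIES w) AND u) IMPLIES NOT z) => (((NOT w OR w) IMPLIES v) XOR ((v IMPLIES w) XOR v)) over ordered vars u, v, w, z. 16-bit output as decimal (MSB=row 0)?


F1 = (((NOT v IMPLIES w) AND u) IMPLIES NOT z)
F2 = (((NOT w OR w) IMPLIES v) XOR ((v IMPLIES w) XOR v))
Counterexample to F1=>F2 is where F1=1 and F2=0.
Evaluate each row (bits = u,v,w,z, MSB first):
  row 0 [0000]: F1=1 F2=1 -> F1&~F2 -> 0
  row 1 [0001]: F1=1 F2=1 -> F1&~F2 -> 0
  row 2 [0010]: F1=1 F2=1 -> F1&~F2 -> 0
  row 3 [0011]: F1=1 F2=1 -> F1&~F2 -> 0
  row 4 [0100]: F1=1 F2=0 -> F1&~F2 -> 1
  row 5 [0101]: F1=1 F2=0 -> F1&~F2 -> 1
  row 6 [0110]: F1=1 F2=1 -> F1&~F2 -> 0
  row 7 [0111]: F1=1 F2=1 -> F1&~F2 -> 0
  row 8 [1000]: F1=1 F2=1 -> F1&~F2 -> 0
  row 9 [1001]: F1=1 F2=1 -> F1&~F2 -> 0
  row 10 [1010]: F1=1 F2=1 -> F1&~F2 -> 0
  row 11 [1011]: F1=0 F2=1 -> F1&~F2 -> 0
  row 12 [1100]: F1=1 F2=0 -> F1&~F2 -> 1
  row 13 [1101]: F1=0 F2=0 -> F1&~F2 -> 0
  row 14 [1110]: F1=1 F2=1 -> F1&~F2 -> 0
  row 15 [1111]: F1=0 F2=1 -> F1&~F2 -> 0
Full result column, 4 rows per line (u,v fixed per line; w,z runs 00..11 left to right):
  rows 0-3 [u,v=00]: 0000  = hex 0
  rows 4-7 [u,v=01]: 1100  = hex C
  rows 8-11 [u,v=10]: 0000  = hex 0
  rows 12-15 [u,v=11]: 1000  = hex 8
Counterexample vector (row 0 .. row 15) = 0000110000001000
Output column grouped in 4s = 0000 1100 0000 1000 = 0x0C08
Convert to decimal digit by digit (value = value*16 + digit):
  0 -> 0
  0*16 + 12 (C) = 12
  12*16 + 0 = 192
  192*16 + 8 = 3080
Decimal = 3080

3080


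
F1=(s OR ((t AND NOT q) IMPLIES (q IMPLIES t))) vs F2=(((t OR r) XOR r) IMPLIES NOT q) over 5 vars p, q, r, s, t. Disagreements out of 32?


F1 = (s OR ((t AND NOT q) IMPLIES (q IMPLIES t)))
F2 = (((t OR r) XOR r) IMPLIES NOT q)
Evaluate both on each of 32 rows (bits = p,q,r,s,t):
  row 0 [00000]: F1=1 F2=1 -> 0
  row 1 [00001]: F1=1 F2=1 -> 0
  row 2 [00010]: F1=1 F2=1 -> 0
  row 3 [00011]: F1=1 F2=1 -> 0
  row 4 [00100]: F1=1 F2=1 -> 0
  row 5 [00101]: F1=1 F2=1 -> 0
  row 6 [00110]: F1=1 F2=1 -> 0
  row 7 [00111]: F1=1 F2=1 -> 0
  row 8 [01000]: F1=1 F2=1 -> 0
  row 9 [01001]: F1=1 F2=0 (differ) -> 1
  row 10 [01010]: F1=1 F2=1 -> 0
  row 11 [01011]: F1=1 F2=0 (differ) -> 1
  row 12 [01100]: F1=1 F2=1 -> 0
  row 13 [01101]: F1=1 F2=1 -> 0
  row 14 [01110]: F1=1 F2=1 -> 0
  row 15 [01111]: F1=1 F2=1 -> 0
  row 16 [10000]: F1=1 F2=1 -> 0
  row 17 [10001]: F1=1 F2=1 -> 0
  row 18 [10010]: F1=1 F2=1 -> 0
  row 19 [10011]: F1=1 F2=1 -> 0
  row 20 [10100]: F1=1 F2=1 -> 0
  row 21 [10101]: F1=1 F2=1 -> 0
  row 22 [10110]: F1=1 F2=1 -> 0
  row 23 [10111]: F1=1 F2=1 -> 0
  row 24 [11000]: F1=1 F2=1 -> 0
  row 25 [11001]: F1=1 F2=0 (differ) -> 1
  row 26 [11010]: F1=1 F2=1 -> 0
  row 27 [11011]: F1=1 F2=0 (differ) -> 1
  row 28 [11100]: F1=1 F2=1 -> 0
  row 29 [11101]: F1=1 F2=1 -> 0
  row 30 [11110]: F1=1 F2=1 -> 0
  row 31 [11111]: F1=1 F2=1 -> 0
Full result column, 8 rows per line (p,q fixed per line; r,s,t runs 000..111 left to right):
  rows 0-7 [p,q=00]: 00000000  (ones: 0)
  rows 8-15 [p,q=01]: 01010000  (ones: 2)
  rows 16-23 [p,q=10]: 00000000  (ones: 0)
  rows 24-31 [p,q=11]: 01010000  (ones: 2)
Disagreements = 0+2+0+2 = 4

4


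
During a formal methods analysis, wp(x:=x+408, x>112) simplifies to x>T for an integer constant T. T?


Formula: wp(x:=E, P) = P[E/x] (substitute E for x in postcondition)
Step 1: Postcondition: x>112
Step 2: Substitute x+408 for x: x+408>112
Step 3: Solve for x: x > 112-408 = -296

-296


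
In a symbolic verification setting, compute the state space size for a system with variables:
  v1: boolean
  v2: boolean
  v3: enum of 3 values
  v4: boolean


State space = product of domain sizes of all variables.
Domain sizes:
  v1 (boolean): 2
  v2 (boolean): 2
  v3 (enum of 3 values): 3
  v4 (boolean): 2
Product = 2 * 2 * 3 * 2 = 24

24


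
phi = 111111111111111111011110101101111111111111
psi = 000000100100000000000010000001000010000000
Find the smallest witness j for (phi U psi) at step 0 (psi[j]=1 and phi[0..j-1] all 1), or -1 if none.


(phi U psi) at 0: need smallest j with psi[j]=1 and phi[i]=1 for all i in [0,j).
Scan from step 0:
  step 0: phi=1, psi=0 -> continue
  step 1: phi=1, psi=0 -> continue
  step 2: phi=1, psi=0 -> continue
  step 3: phi=1, psi=0 -> continue
  step 6: psi=1 and phi held for [0,6) -> witness found
Witness step = 6

6


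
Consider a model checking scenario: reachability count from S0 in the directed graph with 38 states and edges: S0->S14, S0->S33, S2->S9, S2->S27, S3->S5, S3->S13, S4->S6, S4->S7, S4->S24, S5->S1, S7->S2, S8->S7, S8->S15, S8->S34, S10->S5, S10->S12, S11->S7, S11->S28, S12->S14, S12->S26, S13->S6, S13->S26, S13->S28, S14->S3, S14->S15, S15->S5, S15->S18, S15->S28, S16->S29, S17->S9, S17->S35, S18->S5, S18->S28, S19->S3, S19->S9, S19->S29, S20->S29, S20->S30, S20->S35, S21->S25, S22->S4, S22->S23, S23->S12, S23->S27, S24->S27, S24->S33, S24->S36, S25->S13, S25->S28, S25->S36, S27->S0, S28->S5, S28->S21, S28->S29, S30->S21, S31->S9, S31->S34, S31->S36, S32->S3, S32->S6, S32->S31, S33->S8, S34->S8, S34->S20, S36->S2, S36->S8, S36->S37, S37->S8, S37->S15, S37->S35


BFS from S0:
  layer 0: {S0}
  layer 1: {S14, S33}
  layer 2: {S3, S8, S15}
  layer 3: {S5, S7, S13, S18, S28, S34}
  layer 4: {S1, S2, S6, S20, S21, S26, S29}
  layer 5: {S9, S25, S27, S30, S35}
  layer 6: {S36}
  layer 7: {S37}
Reachable set: {S0, S1, S2, S3, S5, S6, S7, S8, S9, S13, S14, S15, S18, S20, S21, S25, S26, S27, S28, S29, S30, S33, S34, S35, S36, S37}
Count = 26

26


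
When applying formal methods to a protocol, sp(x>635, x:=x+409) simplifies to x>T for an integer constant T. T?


Formula: sp(P, x:=E) = exists old_x. (x = E[old_x/x]) AND P[old_x/x] (old_x is the value of x before the assignment; eliminate old_x by solving x = E[old_x/x] for old_x)
Step 1: Precondition P: x>635, i.e. old_x > 635
Step 2: Assignment gives x = old_x + 409, so old_x = x - 409
Step 3: Substitute into P: x - 409 > 635
Step 4: Simplify: x > 635+409 = 1044

1044


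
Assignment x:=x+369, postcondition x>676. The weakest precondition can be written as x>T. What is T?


Formula: wp(x:=E, P) = P[E/x] (substitute E for x in postcondition)
Step 1: Postcondition: x>676
Step 2: Substitute x+369 for x: x+369>676
Step 3: Solve for x: x > 676-369 = 307

307


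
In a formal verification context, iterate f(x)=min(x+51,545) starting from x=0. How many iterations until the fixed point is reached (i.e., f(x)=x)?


Step 1: x=0, cap=545, increment=51
Step 2: x grows by 51 each step until capped at 545; fixed point is x=545
Step 3: iterations = ceil(545/51) = 11

11


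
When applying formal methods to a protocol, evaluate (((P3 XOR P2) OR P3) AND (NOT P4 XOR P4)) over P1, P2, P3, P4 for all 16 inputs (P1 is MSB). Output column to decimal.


Formula: (((P3 XOR P2) OR P3) AND (NOT P4 XOR P4)) over P1, P2, P3, P4 (16 rows)
Evaluate each row (bits = P1,P2,P3,P4, MSB first):
  row 0 [0000]: (((0 XOR 0) OR 0) AND (NOT 0 XOR 0)) -> 0
  row 1 [0001]: (((0 XOR 0) OR 0) AND (NOT 1 XOR 1)) -> 0
  row 2 [0010]: (((1 XOR 0) OR 1) AND (NOT 0 XOR 0)) -> 1
  row 3 [0011]: (((1 XOR 0) OR 1) AND (NOT 1 XOR 1)) -> 1
  row 4 [0100]: (((0 XOR 1) OR 0) AND (NOT 0 XOR 0)) -> 1
  row 5 [0101]: (((0 XOR 1) OR 0) AND (NOT 1 XOR 1)) -> 1
  row 6 [0110]: (((1 XOR 1) OR 1) AND (NOT 0 XOR 0)) -> 1
  row 7 [0111]: (((1 XOR 1) OR 1) AND (NOT 1 XOR 1)) -> 1
  row 8 [1000]: (((0 XOR 0) OR 0) AND (NOT 0 XOR 0)) -> 0
  row 9 [1001]: (((0 XOR 0) OR 0) AND (NOT 1 XOR 1)) -> 0
  row 10 [1010]: (((1 XOR 0) OR 1) AND (NOT 0 XOR 0)) -> 1
  row 11 [1011]: (((1 XOR 0) OR 1) AND (NOT 1 XOR 1)) -> 1
  row 12 [1100]: (((0 XOR 1) OR 0) AND (NOT 0 XOR 0)) -> 1
  row 13 [1101]: (((0 XOR 1) OR 0) AND (NOT 1 XOR 1)) -> 1
  row 14 [1110]: (((1 XOR 1) OR 1) AND (NOT 0 XOR 0)) -> 1
  row 15 [1111]: (((1 XOR 1) OR 1) AND (NOT 1 XOR 1)) -> 1
Full result column, 4 rows per line (P1,P2 fixed per line; P3,P4 runs 00..11 left to right):
  rows 0-3 [P1,P2=00]: 0011  = hex 3
  rows 4-7 [P1,P2=01]: 1111  = hex F
  rows 8-11 [P1,P2=10]: 0011  = hex 3
  rows 12-15 [P1,P2=11]: 1111  = hex F
Output column (row 0 .. row 15) = 0011111100111111
Output column grouped in 4s = 0011 1111 0011 1111 = 0x3F3F
Convert to decimal digit by digit (value = value*16 + digit):
  3 -> 3
  3*16 + 15 (F) = 63
  63*16 + 3 = 1011
  1011*16 + 15 (F) = 16191
Decimal = 16191

16191


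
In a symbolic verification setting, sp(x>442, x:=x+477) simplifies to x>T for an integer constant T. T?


Formula: sp(P, x:=E) = exists old_x. (x = E[old_x/x]) AND P[old_x/x] (old_x is the value of x before the assignment; eliminate old_x by solving x = E[old_x/x] for old_x)
Step 1: Precondition P: x>442, i.e. old_x > 442
Step 2: Assignment gives x = old_x + 477, so old_x = x - 477
Step 3: Substitute into P: x - 477 > 442
Step 4: Simplify: x > 442+477 = 919

919


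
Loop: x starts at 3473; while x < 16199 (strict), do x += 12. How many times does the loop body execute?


Step 1: x goes from 3473 toward 16199 by 12; the body runs while x<16199, so iterations = ceil((bound-start)/step)
Step 2: Distance=12726
Step 3: ceil(12726/12)=1061

1061


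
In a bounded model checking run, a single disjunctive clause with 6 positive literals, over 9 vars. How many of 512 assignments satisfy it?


Step 1: Total=2^9=512
Step 2: Unsat when all 6 false: 2^3=8
Step 3: Sat=512-8=504

504


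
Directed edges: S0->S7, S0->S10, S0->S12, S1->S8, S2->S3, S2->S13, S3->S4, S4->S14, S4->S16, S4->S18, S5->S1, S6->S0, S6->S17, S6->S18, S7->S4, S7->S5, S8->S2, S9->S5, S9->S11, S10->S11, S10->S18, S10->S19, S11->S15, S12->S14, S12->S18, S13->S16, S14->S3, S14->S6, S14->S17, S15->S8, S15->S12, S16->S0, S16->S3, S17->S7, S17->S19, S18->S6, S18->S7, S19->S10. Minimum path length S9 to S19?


BFS layer-by-layer from S9:
  dist 0: {S9}
  dist 1: {S5, S11}
  dist 2: {S1, S15}
  dist 3: {S8, S12}
  dist 4: {S2, S14, S18}
  dist 5: {S3, S6, S7, S13, S17}
  dist 6: {S0, S4, S16, S19}
  -> S19 reached at distance 6
Shortest path length = 6

6


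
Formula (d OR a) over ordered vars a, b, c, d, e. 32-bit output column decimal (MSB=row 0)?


Formula: (d OR a) over a, b, c, d, e (32 rows)
Evaluate each row (bits = a,b,c,d,e, MSB first):
  row 0 [00000]: (0 OR 0) -> 0
  row 1 [00001]: (0 OR 0) -> 0
  row 2 [00010]: (1 OR 0) -> 1
  row 3 [00011]: (1 OR 0) -> 1
  row 4 [00100]: (0 OR 0) -> 0
  row 5 [00101]: (0 OR 0) -> 0
  row 6 [00110]: (1 OR 0) -> 1
  row 7 [00111]: (1 OR 0) -> 1
  row 8 [01000]: (0 OR 0) -> 0
  row 9 [01001]: (0 OR 0) -> 0
  row 10 [01010]: (1 OR 0) -> 1
  row 11 [01011]: (1 OR 0) -> 1
  row 12 [01100]: (0 OR 0) -> 0
  row 13 [01101]: (0 OR 0) -> 0
  row 14 [01110]: (1 OR 0) -> 1
  row 15 [01111]: (1 OR 0) -> 1
  row 16 [10000]: (0 OR 1) -> 1
  row 17 [10001]: (0 OR 1) -> 1
  row 18 [10010]: (1 OR 1) -> 1
  row 19 [10011]: (1 OR 1) -> 1
  row 20 [10100]: (0 OR 1) -> 1
  row 21 [10101]: (0 OR 1) -> 1
  row 22 [10110]: (1 OR 1) -> 1
  row 23 [10111]: (1 OR 1) -> 1
  row 24 [11000]: (0 OR 1) -> 1
  row 25 [11001]: (0 OR 1) -> 1
  row 26 [11010]: (1 OR 1) -> 1
  row 27 [11011]: (1 OR 1) -> 1
  row 28 [11100]: (0 OR 1) -> 1
  row 29 [11101]: (0 OR 1) -> 1
  row 30 [11110]: (1 OR 1) -> 1
  row 31 [11111]: (1 OR 1) -> 1
Full result column, 4 rows per line (a,b,c fixed per line; d,e runs 00..11 left to right):
  rows 0-3 [a,b,c=000]: 0011  = hex 3
  rows 4-7 [a,b,c=001]: 0011  = hex 3
  rows 8-11 [a,b,c=010]: 0011  = hex 3
  rows 12-15 [a,b,c=011]: 0011  = hex 3
  rows 16-19 [a,b,c=100]: 1111  = hex F
  rows 20-23 [a,b,c=101]: 1111  = hex F
  rows 24-27 [a,b,c=110]: 1111  = hex F
  rows 28-31 [a,b,c=111]: 1111  = hex F
Output column (row 0 .. row 31) = 00110011001100111111111111111111
Output column grouped in 4s = 0011 0011 0011 0011 1111 1111 1111 1111 = 0x3333FFFF
Convert to decimal digit by digit (value = value*16 + digit):
  3 -> 3
  3*16 + 3 = 51
  51*16 + 3 = 819
  819*16 + 3 = 13107
  13107*16 + 15 (F) = 209727
  209727*16 + 15 (F) = 3355647
  3355647*16 + 15 (F) = 53690367
  53690367*16 + 15 (F) = 859045887
Decimal = 859045887

859045887
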